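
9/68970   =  3/22990 = 0.00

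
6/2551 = 6/2551 = 0.00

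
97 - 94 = 3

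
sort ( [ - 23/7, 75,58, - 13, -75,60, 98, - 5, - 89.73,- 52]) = [ - 89.73, - 75, - 52, - 13, - 5,-23/7, 58, 60, 75, 98] 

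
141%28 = 1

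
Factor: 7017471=3^2*43^1 * 18133^1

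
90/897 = 30/299 = 0.10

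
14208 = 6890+7318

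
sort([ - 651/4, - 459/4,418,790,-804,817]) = [-804, - 651/4, -459/4,418,790, 817]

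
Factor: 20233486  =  2^1*7^1 * 13^1*107^1 * 1039^1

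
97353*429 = 41764437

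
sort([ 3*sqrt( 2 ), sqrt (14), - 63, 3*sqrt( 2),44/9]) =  [ - 63,sqrt(14), 3*sqrt( 2 ), 3*sqrt( 2),44/9] 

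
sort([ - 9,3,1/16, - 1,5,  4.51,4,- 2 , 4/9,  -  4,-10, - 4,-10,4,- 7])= [ - 10 ,-10, - 9,- 7, - 4, - 4, - 2,- 1, 1/16, 4/9, 3, 4 , 4, 4.51,  5] 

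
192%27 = 3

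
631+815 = 1446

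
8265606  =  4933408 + 3332198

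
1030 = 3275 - 2245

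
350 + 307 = 657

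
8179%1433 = 1014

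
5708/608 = 1427/152 = 9.39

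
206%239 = 206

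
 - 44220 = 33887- 78107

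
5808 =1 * 5808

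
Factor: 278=2^1*139^1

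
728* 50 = 36400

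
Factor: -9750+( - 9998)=-2^2*4937^1 = - 19748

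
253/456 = 253/456 = 0.55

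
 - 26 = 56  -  82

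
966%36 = 30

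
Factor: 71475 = 3^1 * 5^2 * 953^1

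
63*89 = 5607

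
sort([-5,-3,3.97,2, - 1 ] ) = [ - 5, - 3, - 1, 2,  3.97 ] 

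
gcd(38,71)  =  1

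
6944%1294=474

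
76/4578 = 38/2289 = 0.02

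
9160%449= 180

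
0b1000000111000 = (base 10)4152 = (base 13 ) 1B75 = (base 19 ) B9A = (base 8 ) 10070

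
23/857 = 23/857 = 0.03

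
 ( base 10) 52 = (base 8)64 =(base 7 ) 103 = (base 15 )37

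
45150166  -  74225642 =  - 29075476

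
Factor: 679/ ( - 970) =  - 7/10 = - 2^(  -  1 )*5^( -1)*7^1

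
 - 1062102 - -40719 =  - 1021383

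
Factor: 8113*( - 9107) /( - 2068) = 2^(-2 )*7^2  *11^( - 1)*19^1*47^( -1)*61^1*1301^1=73885091/2068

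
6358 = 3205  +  3153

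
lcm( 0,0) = 0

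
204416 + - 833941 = -629525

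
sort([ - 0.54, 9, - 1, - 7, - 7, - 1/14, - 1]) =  [ - 7, - 7, - 1 , - 1, - 0.54,-1/14 , 9]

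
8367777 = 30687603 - 22319826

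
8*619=4952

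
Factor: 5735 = 5^1*31^1 * 37^1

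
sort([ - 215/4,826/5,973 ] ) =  [-215/4,826/5,973 ] 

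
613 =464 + 149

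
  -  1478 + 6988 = 5510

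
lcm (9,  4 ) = 36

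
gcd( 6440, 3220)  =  3220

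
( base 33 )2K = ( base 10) 86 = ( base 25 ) 3B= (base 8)126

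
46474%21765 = 2944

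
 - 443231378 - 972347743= - 1415579121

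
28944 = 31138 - 2194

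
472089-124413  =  347676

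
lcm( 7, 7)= 7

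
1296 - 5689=-4393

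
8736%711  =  204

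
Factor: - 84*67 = -2^2 * 3^1*7^1 * 67^1  =  - 5628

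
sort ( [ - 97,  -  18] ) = [ - 97, - 18 ] 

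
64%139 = 64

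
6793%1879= 1156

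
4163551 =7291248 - 3127697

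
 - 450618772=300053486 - 750672258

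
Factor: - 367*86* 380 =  - 2^3*5^1*19^1 * 43^1*367^1 = - 11993560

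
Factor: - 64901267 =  - 2777^1 * 23371^1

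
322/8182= 161/4091 = 0.04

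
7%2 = 1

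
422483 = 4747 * 89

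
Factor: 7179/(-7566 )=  - 2393/2522 =- 2^( - 1 )*13^(-1)*97^( -1 )*2393^1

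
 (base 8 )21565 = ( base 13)4193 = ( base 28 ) BG5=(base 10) 9077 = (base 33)8B2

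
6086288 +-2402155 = 3684133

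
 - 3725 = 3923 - 7648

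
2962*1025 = 3036050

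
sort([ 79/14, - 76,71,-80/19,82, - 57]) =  [ - 76,  -  57, - 80/19, 79/14,71, 82]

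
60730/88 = 30365/44  =  690.11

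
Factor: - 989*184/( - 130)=90988/65 = 2^2 *5^( - 1)*13^( - 1)*23^2*43^1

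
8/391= 8/391   =  0.02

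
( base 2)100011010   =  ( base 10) 282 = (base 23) C6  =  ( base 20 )e2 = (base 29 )9L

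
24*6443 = 154632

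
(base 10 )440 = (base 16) 1B8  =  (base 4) 12320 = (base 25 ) HF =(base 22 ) K0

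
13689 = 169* 81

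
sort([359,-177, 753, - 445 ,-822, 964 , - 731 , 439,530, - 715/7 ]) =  [-822 ,-731 ,  -  445, - 177,-715/7, 359, 439,530 , 753,964 ]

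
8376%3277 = 1822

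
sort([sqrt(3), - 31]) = [ - 31,sqrt(3)] 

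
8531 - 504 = 8027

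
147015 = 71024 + 75991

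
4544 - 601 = 3943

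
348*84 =29232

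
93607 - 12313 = 81294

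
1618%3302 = 1618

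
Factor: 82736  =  2^4*5171^1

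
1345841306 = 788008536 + 557832770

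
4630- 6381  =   - 1751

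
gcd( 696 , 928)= 232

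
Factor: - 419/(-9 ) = 3^( - 2)*419^1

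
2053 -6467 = - 4414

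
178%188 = 178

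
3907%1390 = 1127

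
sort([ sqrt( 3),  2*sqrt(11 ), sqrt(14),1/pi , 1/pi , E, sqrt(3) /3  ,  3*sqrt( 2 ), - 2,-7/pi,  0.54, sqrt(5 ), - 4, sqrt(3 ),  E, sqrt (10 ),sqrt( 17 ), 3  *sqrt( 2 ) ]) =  [  -  4 , - 7/pi, - 2,1/pi, 1/pi, 0.54,sqrt (3)/3, sqrt(3),sqrt(3 ) , sqrt( 5 ),E,E,sqrt(10 ) , sqrt( 14 ),sqrt( 17 ), 3*sqrt(2), 3*sqrt( 2), 2*sqrt(11 )] 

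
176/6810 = 88/3405 = 0.03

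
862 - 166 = 696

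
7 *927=6489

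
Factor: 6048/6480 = 2^1*3^(- 1)*5^(-1)*7^1 = 14/15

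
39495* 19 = 750405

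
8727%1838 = 1375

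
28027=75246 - 47219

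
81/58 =1+23/58 = 1.40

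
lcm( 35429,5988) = 425148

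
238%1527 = 238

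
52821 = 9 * 5869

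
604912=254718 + 350194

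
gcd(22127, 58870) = 203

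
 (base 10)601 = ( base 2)1001011001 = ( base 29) kl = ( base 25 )O1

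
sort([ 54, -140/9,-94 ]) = [ - 94, - 140/9,54 ] 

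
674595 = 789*855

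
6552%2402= 1748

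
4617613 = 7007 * 659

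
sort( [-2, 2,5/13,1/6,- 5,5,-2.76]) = [ - 5,-2.76 ,-2, 1/6,5/13, 2,5]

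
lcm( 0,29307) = 0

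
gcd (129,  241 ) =1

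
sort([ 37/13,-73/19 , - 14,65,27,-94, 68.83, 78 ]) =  [ - 94, - 14, - 73/19,37/13,27, 65, 68.83,  78 ]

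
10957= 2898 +8059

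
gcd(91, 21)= 7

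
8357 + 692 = 9049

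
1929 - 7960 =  - 6031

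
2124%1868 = 256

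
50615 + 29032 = 79647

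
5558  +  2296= 7854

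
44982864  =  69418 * 648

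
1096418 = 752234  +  344184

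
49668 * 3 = 149004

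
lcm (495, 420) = 13860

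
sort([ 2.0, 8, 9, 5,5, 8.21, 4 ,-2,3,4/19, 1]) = [ - 2, 4/19, 1,2.0, 3, 4, 5 , 5,8,8.21,  9]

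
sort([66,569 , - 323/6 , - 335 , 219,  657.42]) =[ - 335,-323/6,66,219, 569  ,  657.42]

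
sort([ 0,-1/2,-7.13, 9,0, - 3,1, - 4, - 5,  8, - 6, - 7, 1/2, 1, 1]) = [ - 7.13, - 7, - 6,-5,-4, - 3,-1/2,0,  0, 1/2,1 , 1,  1, 8, 9] 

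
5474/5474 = 1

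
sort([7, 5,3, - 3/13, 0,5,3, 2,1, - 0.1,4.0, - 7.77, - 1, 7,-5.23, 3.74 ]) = [ - 7.77, - 5.23 ,  -  1,  -  3/13, - 0.1,0, 1,2,3,  3, 3.74,4.0,5 , 5,7,  7]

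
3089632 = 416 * 7427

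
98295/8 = 12286 +7/8 = 12286.88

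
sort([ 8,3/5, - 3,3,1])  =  [- 3,3/5,1, 3,8]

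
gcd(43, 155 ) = 1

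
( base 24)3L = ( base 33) 2R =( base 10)93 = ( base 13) 72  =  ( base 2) 1011101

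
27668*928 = 25675904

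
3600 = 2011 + 1589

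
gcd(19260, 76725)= 45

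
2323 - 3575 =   -  1252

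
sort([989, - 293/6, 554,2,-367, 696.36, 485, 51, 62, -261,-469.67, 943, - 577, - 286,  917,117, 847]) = [- 577, - 469.67, - 367, - 286, -261, -293/6, 2,51,62, 117, 485,554,  696.36, 847, 917, 943, 989 ]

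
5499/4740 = 1833/1580 = 1.16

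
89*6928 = 616592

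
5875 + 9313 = 15188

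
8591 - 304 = 8287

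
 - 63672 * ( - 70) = 4457040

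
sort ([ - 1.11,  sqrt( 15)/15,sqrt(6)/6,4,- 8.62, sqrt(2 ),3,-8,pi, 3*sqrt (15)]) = [ - 8.62, - 8,  -  1.11,sqrt( 15) /15, sqrt( 6 )/6, sqrt( 2 ) , 3,pi, 4, 3*sqrt( 15)] 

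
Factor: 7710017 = 7^1*1101431^1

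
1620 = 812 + 808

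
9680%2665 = 1685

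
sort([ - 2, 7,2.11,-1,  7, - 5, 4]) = [ - 5, - 2,  -  1, 2.11,  4 , 7,  7]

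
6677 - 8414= -1737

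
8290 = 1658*5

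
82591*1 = 82591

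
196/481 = 196/481= 0.41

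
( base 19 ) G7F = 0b1011100100100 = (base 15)1b4e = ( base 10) 5924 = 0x1724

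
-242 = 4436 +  - 4678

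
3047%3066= 3047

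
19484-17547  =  1937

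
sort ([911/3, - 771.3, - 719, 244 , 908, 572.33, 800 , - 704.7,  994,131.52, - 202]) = [ - 771.3 , - 719 , - 704.7,-202,131.52, 244,  911/3, 572.33,800,908, 994]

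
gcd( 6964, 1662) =2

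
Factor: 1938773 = 1938773^1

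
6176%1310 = 936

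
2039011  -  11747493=  -  9708482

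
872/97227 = 872/97227 = 0.01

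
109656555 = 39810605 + 69845950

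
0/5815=0 = 0.00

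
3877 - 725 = 3152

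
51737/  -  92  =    -  563 + 59/92  =  -  562.36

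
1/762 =1/762 = 0.00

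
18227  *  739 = 13469753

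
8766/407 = 21 + 219/407 = 21.54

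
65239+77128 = 142367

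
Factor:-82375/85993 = -5^3*113^(-1)*659^1*761^ (- 1 )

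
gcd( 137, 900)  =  1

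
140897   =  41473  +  99424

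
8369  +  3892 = 12261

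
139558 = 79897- - 59661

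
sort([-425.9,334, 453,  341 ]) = [ - 425.9, 334,341, 453] 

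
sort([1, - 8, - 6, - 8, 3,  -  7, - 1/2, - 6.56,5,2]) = [ - 8,- 8,-7 , - 6.56, - 6, - 1/2, 1,  2, 3,5]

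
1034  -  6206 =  - 5172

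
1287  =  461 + 826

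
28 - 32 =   -  4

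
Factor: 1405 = 5^1*281^1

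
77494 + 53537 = 131031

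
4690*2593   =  12161170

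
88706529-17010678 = 71695851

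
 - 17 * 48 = -816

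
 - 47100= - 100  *471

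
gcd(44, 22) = 22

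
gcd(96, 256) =32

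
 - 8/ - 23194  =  4/11597 = 0.00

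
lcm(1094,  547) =1094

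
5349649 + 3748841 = 9098490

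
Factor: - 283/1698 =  - 2^(-1)*3^ ( - 1 ) = - 1/6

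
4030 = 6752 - 2722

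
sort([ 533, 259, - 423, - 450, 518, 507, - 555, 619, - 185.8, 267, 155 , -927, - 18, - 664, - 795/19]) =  [ - 927, - 664,-555, - 450,- 423, - 185.8, - 795/19,- 18, 155,259, 267 , 507, 518 , 533 , 619 ]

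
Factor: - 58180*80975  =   - 2^2  *  5^3*41^1*79^1*2909^1=- 4711125500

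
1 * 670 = 670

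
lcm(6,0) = 0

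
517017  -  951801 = -434784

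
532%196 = 140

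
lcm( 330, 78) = 4290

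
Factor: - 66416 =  - 2^4 *7^1 * 593^1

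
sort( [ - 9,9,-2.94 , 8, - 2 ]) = [ - 9, - 2.94,  -  2, 8,9]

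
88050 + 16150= 104200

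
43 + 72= 115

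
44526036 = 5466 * 8146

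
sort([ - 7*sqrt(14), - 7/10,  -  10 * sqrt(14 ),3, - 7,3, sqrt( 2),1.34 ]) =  [ - 10 * sqrt(14), - 7 * sqrt(14 ) ,-7, - 7/10, 1.34, sqrt( 2 ),3,  3 ] 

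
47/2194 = 47/2194=0.02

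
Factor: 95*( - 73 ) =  - 6935 = -5^1 * 19^1*73^1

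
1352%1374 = 1352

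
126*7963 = 1003338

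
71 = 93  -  22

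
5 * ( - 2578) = -12890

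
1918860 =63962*30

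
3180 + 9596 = 12776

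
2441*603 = 1471923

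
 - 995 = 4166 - 5161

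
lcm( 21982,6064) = 175856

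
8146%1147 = 117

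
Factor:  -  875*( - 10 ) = 8750 = 2^1*5^4*7^1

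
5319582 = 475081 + 4844501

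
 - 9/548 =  - 9/548 =- 0.02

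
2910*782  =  2275620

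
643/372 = 643/372 = 1.73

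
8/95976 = 1/11997 = 0.00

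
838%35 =33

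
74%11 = 8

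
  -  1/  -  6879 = 1/6879 = 0.00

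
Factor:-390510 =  - 2^1*3^2*5^1 * 4339^1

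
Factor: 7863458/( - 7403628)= - 2^(  -  1)*3^( - 1 ) * 47^(-1)*13127^( - 1)*3931729^1 = -3931729/3701814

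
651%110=101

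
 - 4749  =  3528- 8277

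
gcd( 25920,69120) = 8640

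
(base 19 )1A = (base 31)t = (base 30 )t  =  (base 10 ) 29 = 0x1D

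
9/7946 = 9/7946 = 0.00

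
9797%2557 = 2126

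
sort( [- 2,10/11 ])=[  -  2 , 10/11 ] 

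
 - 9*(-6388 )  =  57492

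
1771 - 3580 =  - 1809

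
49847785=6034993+43812792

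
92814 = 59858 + 32956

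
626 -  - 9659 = 10285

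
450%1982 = 450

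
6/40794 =1/6799 = 0.00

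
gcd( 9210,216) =6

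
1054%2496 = 1054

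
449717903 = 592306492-142588589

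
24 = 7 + 17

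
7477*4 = 29908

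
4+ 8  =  12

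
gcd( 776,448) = 8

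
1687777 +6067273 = 7755050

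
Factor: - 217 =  - 7^1*31^1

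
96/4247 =96/4247 =0.02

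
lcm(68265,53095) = 477855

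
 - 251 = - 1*251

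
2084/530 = 3 + 247/265 = 3.93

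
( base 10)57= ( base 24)29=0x39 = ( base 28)21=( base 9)63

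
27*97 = 2619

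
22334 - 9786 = 12548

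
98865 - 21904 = 76961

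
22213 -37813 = - 15600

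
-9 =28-37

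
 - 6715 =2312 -9027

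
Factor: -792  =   - 2^3*3^2*11^1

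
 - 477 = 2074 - 2551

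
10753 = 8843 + 1910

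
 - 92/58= - 46/29 = - 1.59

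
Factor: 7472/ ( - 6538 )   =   - 8/7 = -2^3*7^ ( - 1) 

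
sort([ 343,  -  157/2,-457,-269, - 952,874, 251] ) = [ - 952,-457,-269 ,-157/2, 251, 343,874 ] 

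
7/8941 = 7/8941= 0.00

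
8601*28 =240828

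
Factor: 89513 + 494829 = 2^1*11^1 * 26561^1 = 584342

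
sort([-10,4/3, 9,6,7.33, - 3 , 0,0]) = [  -  10,  -  3, 0,0,4/3, 6, 7.33,9]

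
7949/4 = 1987 + 1/4 = 1987.25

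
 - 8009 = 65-8074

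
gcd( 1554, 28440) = 6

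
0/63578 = 0 = 0.00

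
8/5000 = 1/625 = 0.00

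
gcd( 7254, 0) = 7254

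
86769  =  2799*31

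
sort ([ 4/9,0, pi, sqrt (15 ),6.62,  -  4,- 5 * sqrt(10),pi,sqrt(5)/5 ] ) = [ - 5*sqrt ( 10 ), - 4,  0,4/9,sqrt(5 )/5,pi, pi, sqrt(15 ), 6.62 ]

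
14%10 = 4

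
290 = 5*58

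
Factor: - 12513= - 3^1*43^1*97^1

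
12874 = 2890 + 9984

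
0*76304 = 0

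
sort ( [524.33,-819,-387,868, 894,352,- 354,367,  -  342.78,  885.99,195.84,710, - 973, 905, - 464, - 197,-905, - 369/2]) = [  -  973,  -  905, -819, - 464,  -  387,  -  354 , - 342.78, - 197,-369/2,195.84, 352, 367,  524.33,  710,868,  885.99, 894,  905 ] 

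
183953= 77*2389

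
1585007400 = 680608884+904398516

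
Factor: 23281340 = 2^2*5^1* 1164067^1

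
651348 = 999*652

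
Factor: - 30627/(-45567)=41^1*61^( -1 ) =41/61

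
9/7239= 3/2413 = 0.00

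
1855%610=25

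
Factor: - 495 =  - 3^2*5^1*11^1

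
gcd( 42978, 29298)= 114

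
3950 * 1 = 3950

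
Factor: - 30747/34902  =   - 2^( - 1)*3^( - 1)*7^(  -  1)*37^1 = - 37/42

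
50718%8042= 2466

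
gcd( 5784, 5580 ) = 12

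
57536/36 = 14384/9 = 1598.22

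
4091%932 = 363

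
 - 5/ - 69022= 5/69022 =0.00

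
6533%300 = 233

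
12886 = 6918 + 5968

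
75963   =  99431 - 23468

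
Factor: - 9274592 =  - 2^5*109^1*2659^1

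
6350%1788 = 986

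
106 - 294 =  - 188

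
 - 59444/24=-14861/6 = -  2476.83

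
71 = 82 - 11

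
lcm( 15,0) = 0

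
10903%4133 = 2637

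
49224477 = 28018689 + 21205788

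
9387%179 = 79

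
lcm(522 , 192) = 16704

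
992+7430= 8422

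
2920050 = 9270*315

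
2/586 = 1/293 = 0.00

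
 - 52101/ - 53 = 983 + 2/53=983.04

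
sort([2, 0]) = [0,2]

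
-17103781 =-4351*3931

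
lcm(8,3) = 24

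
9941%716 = 633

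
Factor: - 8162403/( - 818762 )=2^ ( - 1 ) * 3^1*7^(-1 )*41^1*233^ (-1) * 251^ ( - 1 ) * 66361^1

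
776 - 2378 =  -1602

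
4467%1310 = 537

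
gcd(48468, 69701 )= 1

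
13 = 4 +9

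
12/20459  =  12/20459 = 0.00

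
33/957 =1/29 = 0.03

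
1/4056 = 1/4056 = 0.00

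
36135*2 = 72270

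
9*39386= 354474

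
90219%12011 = 6142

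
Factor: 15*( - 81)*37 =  - 44955 = -3^5 * 5^1*37^1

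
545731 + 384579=930310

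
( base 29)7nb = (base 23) c9a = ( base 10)6565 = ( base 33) 60V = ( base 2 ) 1100110100101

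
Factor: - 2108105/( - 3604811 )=5^1*7^ ( -1 )*97^( - 1)* 5309^( - 1 )*421621^1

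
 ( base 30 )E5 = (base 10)425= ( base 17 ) 180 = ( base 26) g9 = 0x1A9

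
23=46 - 23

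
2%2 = 0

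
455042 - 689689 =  -234647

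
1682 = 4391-2709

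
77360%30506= 16348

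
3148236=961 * 3276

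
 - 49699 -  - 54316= 4617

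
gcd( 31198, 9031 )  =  821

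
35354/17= 35354/17  =  2079.65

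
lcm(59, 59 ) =59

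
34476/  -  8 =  - 8619/2 = -4309.50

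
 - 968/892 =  - 2 + 204/223= - 1.09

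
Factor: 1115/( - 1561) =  - 5/7   =  -5^1*7^ (- 1) 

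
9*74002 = 666018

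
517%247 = 23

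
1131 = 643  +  488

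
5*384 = 1920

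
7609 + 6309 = 13918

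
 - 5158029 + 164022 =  - 4994007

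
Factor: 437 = 19^1 * 23^1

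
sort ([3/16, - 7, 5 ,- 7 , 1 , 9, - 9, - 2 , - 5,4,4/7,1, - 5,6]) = [ - 9 ,-7 , - 7 , - 5, - 5, - 2,3/16, 4/7 , 1,1 , 4,5,6 , 9]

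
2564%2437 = 127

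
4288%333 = 292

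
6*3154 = 18924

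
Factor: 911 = 911^1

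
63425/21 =63425/21 = 3020.24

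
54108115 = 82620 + 54025495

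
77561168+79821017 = 157382185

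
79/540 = 79/540= 0.15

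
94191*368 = 34662288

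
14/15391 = 14/15391 = 0.00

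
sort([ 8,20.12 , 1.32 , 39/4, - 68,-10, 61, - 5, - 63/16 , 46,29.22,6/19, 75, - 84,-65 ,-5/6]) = [ - 84, - 68, - 65,- 10, - 5, - 63/16, - 5/6,6/19,  1.32, 8,39/4  ,  20.12,29.22,46  ,  61, 75 ] 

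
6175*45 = 277875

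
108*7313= 789804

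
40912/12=3409+ 1/3 = 3409.33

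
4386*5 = 21930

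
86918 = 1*86918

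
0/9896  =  0 = 0.00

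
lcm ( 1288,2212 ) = 101752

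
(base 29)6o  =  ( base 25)7N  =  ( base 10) 198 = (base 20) 9I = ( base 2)11000110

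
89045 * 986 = 87798370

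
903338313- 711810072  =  191528241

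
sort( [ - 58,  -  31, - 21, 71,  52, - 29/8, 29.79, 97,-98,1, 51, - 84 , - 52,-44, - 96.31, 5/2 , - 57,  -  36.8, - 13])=[ - 98,-96.31 ,- 84,  -  58 , - 57, - 52,- 44,-36.8,-31, - 21, - 13, - 29/8, 1, 5/2,29.79, 51, 52, 71, 97] 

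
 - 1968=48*(-41)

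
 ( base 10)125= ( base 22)5F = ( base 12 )A5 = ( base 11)104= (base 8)175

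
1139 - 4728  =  -3589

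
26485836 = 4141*6396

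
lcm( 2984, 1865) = 14920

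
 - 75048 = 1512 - 76560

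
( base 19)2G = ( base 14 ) 3c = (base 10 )54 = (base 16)36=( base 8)66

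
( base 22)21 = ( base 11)41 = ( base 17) 2B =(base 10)45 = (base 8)55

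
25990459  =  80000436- 54009977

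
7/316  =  7/316 = 0.02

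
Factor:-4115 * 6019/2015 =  - 381049/31= -31^(-1)*463^1*823^1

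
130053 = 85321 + 44732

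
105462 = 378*279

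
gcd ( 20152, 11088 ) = 88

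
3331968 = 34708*96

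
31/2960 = 31/2960= 0.01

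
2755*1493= 4113215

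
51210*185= 9473850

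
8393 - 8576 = - 183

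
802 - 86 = 716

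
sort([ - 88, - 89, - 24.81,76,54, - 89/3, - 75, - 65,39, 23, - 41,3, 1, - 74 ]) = [ - 89, - 88, -75,  -  74 , - 65, - 41 , - 89/3,  -  24.81,1, 3,23, 39,54,76]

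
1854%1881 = 1854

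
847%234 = 145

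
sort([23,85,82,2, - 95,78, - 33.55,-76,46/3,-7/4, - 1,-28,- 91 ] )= [-95,-91, - 76,-33.55, - 28, - 7/4,-1, 2,46/3,23, 78,82,85 ]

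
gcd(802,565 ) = 1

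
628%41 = 13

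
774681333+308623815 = 1083305148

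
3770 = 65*58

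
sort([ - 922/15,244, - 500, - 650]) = [ - 650, - 500, - 922/15,244 ] 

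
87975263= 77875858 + 10099405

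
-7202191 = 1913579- 9115770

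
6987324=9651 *724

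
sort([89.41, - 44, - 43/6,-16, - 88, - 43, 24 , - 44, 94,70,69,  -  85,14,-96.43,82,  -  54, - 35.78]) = [-96.43,-88,-85, - 54,-44 ,-44, - 43, - 35.78, - 16, - 43/6, 14, 24, 69,70, 82,89.41, 94 ] 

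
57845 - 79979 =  - 22134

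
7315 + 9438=16753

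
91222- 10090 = 81132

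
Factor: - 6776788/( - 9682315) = 2^2*5^( - 1)*233^( - 1)*8311^( - 1)*1694197^1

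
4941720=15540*318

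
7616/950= 8 + 8/475  =  8.02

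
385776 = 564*684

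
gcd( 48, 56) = 8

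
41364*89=3681396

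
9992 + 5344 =15336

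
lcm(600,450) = 1800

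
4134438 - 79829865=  - 75695427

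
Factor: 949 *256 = 2^8*13^1*73^1=242944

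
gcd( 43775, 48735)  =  5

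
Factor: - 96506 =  -2^1 *73^1 * 661^1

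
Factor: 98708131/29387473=31^(-1)*47^1*67^( - 1)*14149^(  -  1)*2100173^1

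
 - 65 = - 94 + 29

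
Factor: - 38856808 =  - 2^3*37^1*251^1*523^1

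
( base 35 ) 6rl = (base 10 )8316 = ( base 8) 20174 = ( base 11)6280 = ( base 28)ah0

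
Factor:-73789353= - 3^3*11^1 * 59^1 *4211^1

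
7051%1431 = 1327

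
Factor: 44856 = 2^3 *3^2*7^1 * 89^1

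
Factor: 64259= 13^1* 4943^1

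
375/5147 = 375/5147  =  0.07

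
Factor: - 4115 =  - 5^1 * 823^1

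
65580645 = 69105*949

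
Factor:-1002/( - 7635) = 334/2545 = 2^1*5^( -1)*167^1*509^( - 1 ) 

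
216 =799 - 583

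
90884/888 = 102  +  77/222 =102.35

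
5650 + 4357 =10007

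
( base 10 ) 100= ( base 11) 91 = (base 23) 48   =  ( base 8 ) 144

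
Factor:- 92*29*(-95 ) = 253460 = 2^2*5^1*19^1*23^1*29^1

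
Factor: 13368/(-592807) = -2^3*3^1 * 17^( - 1)*557^1*34871^(-1 )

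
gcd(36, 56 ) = 4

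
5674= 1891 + 3783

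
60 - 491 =-431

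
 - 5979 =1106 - 7085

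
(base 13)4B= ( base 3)2100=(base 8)77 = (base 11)58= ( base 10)63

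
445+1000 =1445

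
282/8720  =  141/4360=0.03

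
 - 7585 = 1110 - 8695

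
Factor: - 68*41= - 2^2*17^1*41^1 = - 2788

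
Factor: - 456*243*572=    - 2^5 * 3^6*11^1*13^1*19^1 =- 63382176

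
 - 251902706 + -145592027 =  - 397494733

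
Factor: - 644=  - 2^2*7^1* 23^1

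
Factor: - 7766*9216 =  - 71571456 = - 2^11  *  3^2*11^1*353^1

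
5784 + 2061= 7845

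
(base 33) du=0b111001011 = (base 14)24b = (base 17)1A0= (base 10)459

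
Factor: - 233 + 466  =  233^1 = 233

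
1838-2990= - 1152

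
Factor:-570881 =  - 570881^1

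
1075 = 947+128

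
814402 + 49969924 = 50784326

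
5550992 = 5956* 932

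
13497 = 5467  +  8030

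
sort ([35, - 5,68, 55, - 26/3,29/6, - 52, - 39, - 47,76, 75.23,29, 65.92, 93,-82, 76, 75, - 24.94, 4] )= [ - 82,  -  52,-47, - 39, - 24.94, - 26/3, - 5,4, 29/6, 29, 35, 55, 65.92,68 , 75, 75.23,76, 76, 93]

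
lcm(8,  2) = 8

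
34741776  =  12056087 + 22685689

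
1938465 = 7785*249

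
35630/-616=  - 58 + 7/44=- 57.84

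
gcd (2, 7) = 1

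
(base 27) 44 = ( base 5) 422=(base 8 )160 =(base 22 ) 52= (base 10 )112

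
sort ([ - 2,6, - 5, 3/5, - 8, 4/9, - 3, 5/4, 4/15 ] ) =[ - 8, -5, - 3, - 2,4/15,4/9,3/5,5/4,6]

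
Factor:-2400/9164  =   -2^3*3^1*5^2*29^( - 1)*79^(-1 ) = - 600/2291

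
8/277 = 8/277 =0.03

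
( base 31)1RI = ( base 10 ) 1816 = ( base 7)5203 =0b11100011000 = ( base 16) 718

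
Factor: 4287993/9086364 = 1429331/3028788 = 2^(-2)*3^(  -  2) * 7^( - 2)*17^ ( - 1) * 101^( - 1) *103^1 * 13877^1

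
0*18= 0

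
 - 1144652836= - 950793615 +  - 193859221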